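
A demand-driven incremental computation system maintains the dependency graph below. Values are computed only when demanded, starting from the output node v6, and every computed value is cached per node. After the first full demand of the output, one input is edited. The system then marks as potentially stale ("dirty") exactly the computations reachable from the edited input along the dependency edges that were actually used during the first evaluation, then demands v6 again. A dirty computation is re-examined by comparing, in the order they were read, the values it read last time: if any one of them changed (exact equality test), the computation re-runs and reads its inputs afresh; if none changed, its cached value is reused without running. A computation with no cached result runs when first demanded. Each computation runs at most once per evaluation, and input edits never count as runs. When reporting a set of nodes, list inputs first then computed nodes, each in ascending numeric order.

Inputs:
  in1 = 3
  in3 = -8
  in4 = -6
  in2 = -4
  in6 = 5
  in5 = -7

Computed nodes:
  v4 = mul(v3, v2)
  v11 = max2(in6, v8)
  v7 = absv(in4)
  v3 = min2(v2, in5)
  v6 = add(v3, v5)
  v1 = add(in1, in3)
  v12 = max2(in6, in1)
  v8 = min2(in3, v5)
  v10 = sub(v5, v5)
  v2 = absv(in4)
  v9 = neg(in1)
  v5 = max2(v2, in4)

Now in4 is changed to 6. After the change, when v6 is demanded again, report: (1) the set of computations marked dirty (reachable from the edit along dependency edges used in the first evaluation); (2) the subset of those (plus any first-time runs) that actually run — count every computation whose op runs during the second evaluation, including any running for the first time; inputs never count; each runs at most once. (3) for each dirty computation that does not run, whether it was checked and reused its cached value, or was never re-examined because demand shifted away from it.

Marked dirty: v2, v3, v5, v6.
Computations that run: v2, v5 — 2 in total.
Checked but reused from cache: v3, v6.
Key observation: the cutoff stops propagation at v3 — its inputs' values are unchanged, so it reuses its cache.

First evaluation (everything demanded from the output):
  v2 = absv(-6) = 6
  v3 = min2(6, -7) = -7
  v5 = max2(6, -6) = 6
  v6 = add(-7, 6) = -1

Propagation after the edit:
  v2: runs — in4 -6->6; result 6 (same value as before).
  v3: checked — values it read are unchanged (v2 unchanged, in5 unchanged); reused cached -7 without running.
  v5: runs — in4 -6->6; result 6 (same value as before).
  v6: checked — values it read are unchanged (v3 unchanged, v5 unchanged); reused cached -1 without running.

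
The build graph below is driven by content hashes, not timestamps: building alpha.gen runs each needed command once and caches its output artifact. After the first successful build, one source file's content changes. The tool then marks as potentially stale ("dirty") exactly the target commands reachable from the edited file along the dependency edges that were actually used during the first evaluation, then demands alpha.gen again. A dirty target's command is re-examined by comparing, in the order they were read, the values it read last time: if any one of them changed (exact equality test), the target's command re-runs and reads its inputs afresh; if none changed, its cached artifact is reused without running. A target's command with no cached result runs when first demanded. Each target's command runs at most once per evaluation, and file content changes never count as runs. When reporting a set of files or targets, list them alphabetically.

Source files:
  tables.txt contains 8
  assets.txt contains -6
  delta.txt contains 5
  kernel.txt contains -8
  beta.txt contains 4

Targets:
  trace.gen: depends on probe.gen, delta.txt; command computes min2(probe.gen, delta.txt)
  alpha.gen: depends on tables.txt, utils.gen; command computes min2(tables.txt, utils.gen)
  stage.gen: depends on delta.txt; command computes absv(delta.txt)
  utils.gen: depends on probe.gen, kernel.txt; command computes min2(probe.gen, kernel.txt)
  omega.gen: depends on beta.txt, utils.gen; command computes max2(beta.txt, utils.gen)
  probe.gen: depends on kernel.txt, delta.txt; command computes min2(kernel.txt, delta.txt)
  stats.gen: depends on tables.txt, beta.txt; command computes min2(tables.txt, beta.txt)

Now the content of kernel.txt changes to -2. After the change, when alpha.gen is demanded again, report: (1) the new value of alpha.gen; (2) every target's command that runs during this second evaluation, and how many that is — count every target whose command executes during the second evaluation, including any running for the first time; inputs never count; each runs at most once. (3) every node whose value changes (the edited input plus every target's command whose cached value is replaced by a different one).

Initial pass — values computed on the first demand:
  probe.gen = min2(-8, 5) = -8
  utils.gen = min2(-8, -8) = -8
  alpha.gen = min2(8, -8) = -8

Second demand — change propagation:
  probe.gen: re-runs because kernel.txt -8->-2; new result -2.
  utils.gen: re-runs because probe.gen -8->-2; kernel.txt -8->-2; new result -2.
  alpha.gen: re-runs because utils.gen -8->-2; new result -2.

alpha.gen now evaluates to -2.
Run set: alpha.gen, probe.gen, utils.gen (3 run).
Changed values: alpha.gen, kernel.txt, probe.gen, utils.gen.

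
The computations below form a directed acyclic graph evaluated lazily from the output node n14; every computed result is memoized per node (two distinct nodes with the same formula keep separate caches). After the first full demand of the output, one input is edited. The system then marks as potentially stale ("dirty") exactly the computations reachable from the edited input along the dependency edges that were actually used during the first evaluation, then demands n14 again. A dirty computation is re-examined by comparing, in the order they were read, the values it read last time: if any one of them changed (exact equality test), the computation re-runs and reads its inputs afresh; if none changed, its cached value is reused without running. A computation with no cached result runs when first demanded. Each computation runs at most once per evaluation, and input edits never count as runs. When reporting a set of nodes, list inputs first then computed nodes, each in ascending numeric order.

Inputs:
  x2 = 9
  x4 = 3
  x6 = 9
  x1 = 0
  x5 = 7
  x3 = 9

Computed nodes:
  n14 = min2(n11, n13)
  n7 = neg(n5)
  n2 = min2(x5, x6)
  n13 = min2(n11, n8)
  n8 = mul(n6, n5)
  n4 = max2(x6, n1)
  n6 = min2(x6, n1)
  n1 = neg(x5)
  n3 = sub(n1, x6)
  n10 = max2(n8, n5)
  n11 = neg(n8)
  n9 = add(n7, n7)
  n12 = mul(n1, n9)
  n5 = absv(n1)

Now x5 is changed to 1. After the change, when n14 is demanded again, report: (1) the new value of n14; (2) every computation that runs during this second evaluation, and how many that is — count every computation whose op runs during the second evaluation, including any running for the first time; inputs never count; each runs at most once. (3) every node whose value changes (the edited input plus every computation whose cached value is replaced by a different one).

Demanding n14 again yields -1.
7 computations run: n1, n5, n6, n8, n11, n13, n14.
The nodes whose values change: x5, n1, n5, n6, n8, n11, n13, n14.

First demand of the output computes:
  n1 = neg(7) = -7
  n5 = absv(-7) = 7
  n6 = min2(9, -7) = -7
  n8 = mul(-7, 7) = -49
  n11 = neg(-49) = 49
  n13 = min2(49, -49) = -49
  n14 = min2(49, -49) = -49

After the edit, cleaning proceeds:
  n1: a read changed (x5 7->1) — executes, giving -1.
  n5: a read changed (n1 -7->-1) — executes, giving 1.
  n6: a read changed (n1 -7->-1) — executes, giving -1.
  n8: a read changed (n6 -7->-1; n5 7->1) — executes, giving -1.
  n11: a read changed (n8 -49->-1) — executes, giving 1.
  n13: a read changed (n11 49->1; n8 -49->-1) — executes, giving -1.
  n14: a read changed (n11 49->1; n13 -49->-1) — executes, giving -1.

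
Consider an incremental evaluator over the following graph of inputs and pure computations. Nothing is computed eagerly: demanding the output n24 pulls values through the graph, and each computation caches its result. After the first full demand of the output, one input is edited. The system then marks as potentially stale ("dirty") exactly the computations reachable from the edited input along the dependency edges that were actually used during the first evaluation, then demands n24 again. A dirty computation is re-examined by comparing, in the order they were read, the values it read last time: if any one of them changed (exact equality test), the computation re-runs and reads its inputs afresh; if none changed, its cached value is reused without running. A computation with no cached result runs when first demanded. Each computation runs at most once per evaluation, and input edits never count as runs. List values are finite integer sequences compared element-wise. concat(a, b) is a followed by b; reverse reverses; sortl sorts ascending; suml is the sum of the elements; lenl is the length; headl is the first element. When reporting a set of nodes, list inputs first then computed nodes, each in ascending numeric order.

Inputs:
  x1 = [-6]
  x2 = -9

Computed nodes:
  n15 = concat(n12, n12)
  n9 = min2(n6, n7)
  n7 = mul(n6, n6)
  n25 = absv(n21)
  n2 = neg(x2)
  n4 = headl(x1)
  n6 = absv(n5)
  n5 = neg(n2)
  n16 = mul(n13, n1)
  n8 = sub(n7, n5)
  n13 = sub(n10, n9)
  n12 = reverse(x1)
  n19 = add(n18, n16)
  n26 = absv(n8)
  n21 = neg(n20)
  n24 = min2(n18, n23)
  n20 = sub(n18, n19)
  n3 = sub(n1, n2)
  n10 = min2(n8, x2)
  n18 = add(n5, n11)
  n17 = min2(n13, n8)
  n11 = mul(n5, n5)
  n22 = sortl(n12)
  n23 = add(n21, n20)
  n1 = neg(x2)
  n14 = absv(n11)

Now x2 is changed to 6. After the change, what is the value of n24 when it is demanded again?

n24 now evaluates to 0.

Initial pass — values computed on the first demand:
  n1 = neg(-9) = 9
  n2 = neg(-9) = 9
  n5 = neg(9) = -9
  n6 = absv(-9) = 9
  n7 = mul(9, 9) = 81
  n8 = sub(81, -9) = 90
  n9 = min2(9, 81) = 9
  n10 = min2(90, -9) = -9
  n11 = mul(-9, -9) = 81
  n13 = sub(-9, 9) = -18
  n16 = mul(-18, 9) = -162
  n18 = add(-9, 81) = 72
  n19 = add(72, -162) = -90
  n20 = sub(72, -90) = 162
  n21 = neg(162) = -162
  n23 = add(-162, 162) = 0
  n24 = min2(72, 0) = 0

Second demand — change propagation:
  n1: re-runs because x2 -9->6; new result -6.
  n2: re-runs because x2 -9->6; new result -6.
  n5: re-runs because n2 9->-6; new result 6.
  n6: re-runs because n5 -9->6; new result 6.
  n7: re-runs because n6 9->6; n6 9->6; new result 36.
  n8: re-runs because n7 81->36; n5 -9->6; new result 30.
  n9: re-runs because n6 9->6; n7 81->36; new result 6.
  n10: re-runs because n8 90->30; x2 -9->6; new result 6.
  n11: re-runs because n5 -9->6; n5 -9->6; new result 36.
  n13: re-runs because n10 -9->6; n9 9->6; new result 0.
  n16: re-runs because n13 -18->0; n1 9->-6; new result 0.
  n18: re-runs because n5 -9->6; n11 81->36; new result 42.
  n19: re-runs because n18 72->42; n16 -162->0; new result 42.
  n20: re-runs because n18 72->42; n19 -90->42; new result 0.
  n21: re-runs because n20 162->0; new result 0.
  n23: re-runs because n21 -162->0; n20 162->0; new result 0 (unchanged).
  n24: re-runs because n18 72->42; new result 0 (unchanged).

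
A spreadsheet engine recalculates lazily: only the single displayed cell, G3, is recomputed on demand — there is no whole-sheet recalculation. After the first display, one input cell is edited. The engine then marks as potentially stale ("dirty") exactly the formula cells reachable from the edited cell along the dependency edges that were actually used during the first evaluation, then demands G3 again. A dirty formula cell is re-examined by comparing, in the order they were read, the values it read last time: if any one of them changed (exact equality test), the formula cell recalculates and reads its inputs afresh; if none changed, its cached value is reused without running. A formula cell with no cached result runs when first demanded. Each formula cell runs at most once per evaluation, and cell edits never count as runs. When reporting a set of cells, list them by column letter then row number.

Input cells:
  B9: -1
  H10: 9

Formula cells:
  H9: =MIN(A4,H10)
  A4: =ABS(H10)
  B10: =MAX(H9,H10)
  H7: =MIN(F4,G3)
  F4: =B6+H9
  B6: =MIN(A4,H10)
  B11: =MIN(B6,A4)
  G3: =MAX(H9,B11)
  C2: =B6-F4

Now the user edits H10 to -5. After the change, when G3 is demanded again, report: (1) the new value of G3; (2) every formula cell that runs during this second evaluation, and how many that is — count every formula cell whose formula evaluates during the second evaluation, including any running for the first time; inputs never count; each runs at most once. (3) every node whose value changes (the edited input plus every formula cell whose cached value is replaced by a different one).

First evaluation (everything demanded from the output):
  A4 = ABS(9) = 9
  B6 = MIN(9, 9) = 9
  B11 = MIN(9, 9) = 9
  H9 = MIN(9, 9) = 9
  G3 = MAX(9, 9) = 9

Propagation after the edit:
  A4: runs — H10 9->-5; result 5.
  B6: runs — A4 9->5; H10 9->-5; result -5.
  B11: runs — B6 9->-5; A4 9->5; result -5.
  H9: runs — A4 9->5; H10 9->-5; result -5.
  G3: runs — H9 9->-5; B11 9->-5; result -5.

New value of G3: -5.
Formula cells that run: A4, B6, B11, G3, H9 — 5 in total.
Values that change: A4, B6, B11, G3, H9, H10.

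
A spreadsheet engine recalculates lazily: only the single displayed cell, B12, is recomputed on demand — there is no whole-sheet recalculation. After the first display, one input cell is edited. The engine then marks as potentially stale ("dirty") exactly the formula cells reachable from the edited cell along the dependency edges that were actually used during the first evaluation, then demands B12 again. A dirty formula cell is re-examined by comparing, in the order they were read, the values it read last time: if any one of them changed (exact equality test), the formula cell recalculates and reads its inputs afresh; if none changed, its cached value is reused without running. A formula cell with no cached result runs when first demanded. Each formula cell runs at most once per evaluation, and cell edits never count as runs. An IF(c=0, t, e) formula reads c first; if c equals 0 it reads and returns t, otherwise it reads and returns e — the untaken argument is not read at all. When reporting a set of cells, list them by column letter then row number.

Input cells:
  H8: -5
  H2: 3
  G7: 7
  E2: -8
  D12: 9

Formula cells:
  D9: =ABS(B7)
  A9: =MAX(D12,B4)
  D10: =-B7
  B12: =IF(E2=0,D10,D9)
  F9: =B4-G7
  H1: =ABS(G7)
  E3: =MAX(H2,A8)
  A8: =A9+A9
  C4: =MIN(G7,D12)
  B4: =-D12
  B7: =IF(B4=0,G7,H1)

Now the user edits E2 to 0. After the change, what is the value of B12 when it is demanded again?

New value of B12: -7.
Key observation: a condition flipped, so demand reaches new nodes — D10 runs for the first time.

First evaluation (everything demanded from the output):
  B4 = -(9) = -9
  H1 = ABS(7) = 7
  B7 = IF(B4=0: B4=-9 -> else branch H1) = 7
  D9 = ABS(7) = 7
  B12 = IF(E2=0: E2=-8 -> else branch D9) = 7

Propagation after the edit:
  D10: demanded for the first time — runs, produces -7.
  B12: runs — E2 -8->0; result -7.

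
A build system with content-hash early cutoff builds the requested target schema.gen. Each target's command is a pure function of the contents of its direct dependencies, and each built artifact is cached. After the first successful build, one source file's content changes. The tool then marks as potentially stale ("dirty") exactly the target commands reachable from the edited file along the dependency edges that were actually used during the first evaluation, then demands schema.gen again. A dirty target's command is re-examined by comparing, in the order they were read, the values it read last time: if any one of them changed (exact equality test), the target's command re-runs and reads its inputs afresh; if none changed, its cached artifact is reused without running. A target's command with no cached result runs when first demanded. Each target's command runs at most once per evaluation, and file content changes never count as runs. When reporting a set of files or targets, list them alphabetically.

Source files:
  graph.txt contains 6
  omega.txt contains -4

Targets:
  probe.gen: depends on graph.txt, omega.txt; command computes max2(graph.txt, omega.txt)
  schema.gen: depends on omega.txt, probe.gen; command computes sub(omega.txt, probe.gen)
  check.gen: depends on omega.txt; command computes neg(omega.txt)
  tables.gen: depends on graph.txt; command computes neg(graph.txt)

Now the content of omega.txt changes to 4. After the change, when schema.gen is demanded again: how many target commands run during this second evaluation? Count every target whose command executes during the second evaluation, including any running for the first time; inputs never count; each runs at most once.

First evaluation (everything demanded from the output):
  probe.gen = max2(6, -4) = 6
  schema.gen = sub(-4, 6) = -10

Propagation after the edit:
  probe.gen: runs — omega.txt -4->4; result 6 (same value as before).
  schema.gen: runs — omega.txt -4->4; result -2.

Target commands that run: probe.gen, schema.gen — 2 in total.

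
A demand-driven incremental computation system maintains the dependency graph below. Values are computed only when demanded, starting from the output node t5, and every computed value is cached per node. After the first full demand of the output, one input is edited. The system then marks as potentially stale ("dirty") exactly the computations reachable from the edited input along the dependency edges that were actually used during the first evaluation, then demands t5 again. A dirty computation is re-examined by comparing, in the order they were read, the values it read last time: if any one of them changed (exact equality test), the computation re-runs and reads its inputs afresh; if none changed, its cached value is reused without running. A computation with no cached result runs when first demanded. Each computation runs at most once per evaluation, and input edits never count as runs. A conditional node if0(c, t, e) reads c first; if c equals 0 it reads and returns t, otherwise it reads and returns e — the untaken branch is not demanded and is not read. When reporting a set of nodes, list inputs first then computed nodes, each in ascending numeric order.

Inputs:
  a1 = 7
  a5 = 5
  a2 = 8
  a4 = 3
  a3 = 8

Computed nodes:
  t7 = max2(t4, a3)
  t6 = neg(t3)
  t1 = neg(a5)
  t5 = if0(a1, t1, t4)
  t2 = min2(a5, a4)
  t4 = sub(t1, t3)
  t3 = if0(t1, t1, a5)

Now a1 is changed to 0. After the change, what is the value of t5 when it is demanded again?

First evaluation (everything demanded from the output):
  t1 = neg(5) = -5
  t3 = if0(t1=-5 -> else branch a5) = 5
  t4 = sub(-5, 5) = -10
  t5 = if0(a1=7 -> else branch t4) = -10

Propagation after the edit:
  t5: runs — a1 7->0; result -5.

New value of t5: -5.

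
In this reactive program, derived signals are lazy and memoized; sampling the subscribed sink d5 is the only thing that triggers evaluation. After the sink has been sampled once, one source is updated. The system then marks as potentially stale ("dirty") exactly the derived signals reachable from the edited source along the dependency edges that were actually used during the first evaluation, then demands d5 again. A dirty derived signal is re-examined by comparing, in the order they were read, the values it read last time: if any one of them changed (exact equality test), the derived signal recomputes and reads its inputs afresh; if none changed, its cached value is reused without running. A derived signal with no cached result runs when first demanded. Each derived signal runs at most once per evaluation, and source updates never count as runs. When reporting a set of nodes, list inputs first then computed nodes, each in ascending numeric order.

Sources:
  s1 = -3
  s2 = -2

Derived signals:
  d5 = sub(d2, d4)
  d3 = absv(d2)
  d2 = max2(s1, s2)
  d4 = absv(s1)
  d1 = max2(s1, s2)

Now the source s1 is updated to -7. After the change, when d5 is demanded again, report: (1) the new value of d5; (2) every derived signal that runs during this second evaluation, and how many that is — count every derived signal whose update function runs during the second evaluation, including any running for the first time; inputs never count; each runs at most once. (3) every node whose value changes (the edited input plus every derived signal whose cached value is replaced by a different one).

First demand of the output computes:
  d2 = max2(-3, -2) = -2
  d4 = absv(-3) = 3
  d5 = sub(-2, 3) = -5

After the edit, cleaning proceeds:
  d2: a read changed (s1 -3->-7) — executes, giving -2 — identical to its old value.
  d4: a read changed (s1 -3->-7) — executes, giving 7.
  d5: a read changed (d4 3->7) — executes, giving -9.

Demanding d5 again yields -9.
3 derived signals run: d2, d4, d5.
The nodes whose values change: s1, d4, d5.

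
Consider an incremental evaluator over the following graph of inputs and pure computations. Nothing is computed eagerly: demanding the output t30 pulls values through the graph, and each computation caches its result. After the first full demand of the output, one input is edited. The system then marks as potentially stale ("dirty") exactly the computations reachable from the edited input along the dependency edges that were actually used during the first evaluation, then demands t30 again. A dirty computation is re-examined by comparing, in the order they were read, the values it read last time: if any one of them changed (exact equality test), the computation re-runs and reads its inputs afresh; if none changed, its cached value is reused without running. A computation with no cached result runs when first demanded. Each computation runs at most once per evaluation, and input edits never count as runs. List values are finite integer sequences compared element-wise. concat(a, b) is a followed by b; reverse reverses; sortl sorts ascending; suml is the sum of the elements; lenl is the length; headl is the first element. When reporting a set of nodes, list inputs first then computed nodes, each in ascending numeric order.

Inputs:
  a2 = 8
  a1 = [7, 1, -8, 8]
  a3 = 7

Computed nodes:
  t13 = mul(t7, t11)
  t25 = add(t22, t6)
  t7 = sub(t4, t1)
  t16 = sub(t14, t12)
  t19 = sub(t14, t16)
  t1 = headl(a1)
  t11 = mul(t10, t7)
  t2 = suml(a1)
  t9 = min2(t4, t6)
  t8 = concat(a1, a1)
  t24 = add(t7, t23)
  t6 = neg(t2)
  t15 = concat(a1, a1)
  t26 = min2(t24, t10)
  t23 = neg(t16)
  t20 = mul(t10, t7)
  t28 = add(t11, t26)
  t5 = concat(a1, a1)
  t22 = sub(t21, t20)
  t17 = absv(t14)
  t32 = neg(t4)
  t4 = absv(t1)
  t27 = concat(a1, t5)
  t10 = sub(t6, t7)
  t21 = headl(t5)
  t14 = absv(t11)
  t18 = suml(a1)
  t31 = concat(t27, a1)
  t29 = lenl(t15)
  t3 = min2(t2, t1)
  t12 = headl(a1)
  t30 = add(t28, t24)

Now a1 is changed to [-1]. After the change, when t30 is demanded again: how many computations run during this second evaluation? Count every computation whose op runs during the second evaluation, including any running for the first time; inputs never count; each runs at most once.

Initial pass — values computed on the first demand:
  t1 = headl([7, 1, -8, 8]) = 7
  t2 = suml([7, 1, -8, 8]) = 8
  t4 = absv(7) = 7
  t6 = neg(8) = -8
  t7 = sub(7, 7) = 0
  t10 = sub(-8, 0) = -8
  t11 = mul(-8, 0) = 0
  t12 = headl([7, 1, -8, 8]) = 7
  t14 = absv(0) = 0
  t16 = sub(0, 7) = -7
  t23 = neg(-7) = 7
  t24 = add(0, 7) = 7
  t26 = min2(7, -8) = -8
  t28 = add(0, -8) = -8
  t30 = add(-8, 7) = -1

Second demand — change propagation:
  t1: re-runs because a1 [7, 1, -8, 8]->[-1]; new result -1.
  t2: re-runs because a1 [7, 1, -8, 8]->[-1]; new result -1.
  t4: re-runs because t1 7->-1; new result 1.
  t6: re-runs because t2 8->-1; new result 1.
  t7: re-runs because t4 7->1; t1 7->-1; new result 2.
  t10: re-runs because t6 -8->1; t7 0->2; new result -1.
  t11: re-runs because t10 -8->-1; t7 0->2; new result -2.
  t12: re-runs because a1 [7, 1, -8, 8]->[-1]; new result -1.
  t14: re-runs because t11 0->-2; new result 2.
  t16: re-runs because t14 0->2; t12 7->-1; new result 3.
  t23: re-runs because t16 -7->3; new result -3.
  t24: re-runs because t7 0->2; t23 7->-3; new result -1.
  t26: re-runs because t24 7->-1; t10 -8->-1; new result -1.
  t28: re-runs because t11 0->-2; t26 -8->-1; new result -3.
  t30: re-runs because t28 -8->-3; t24 7->-1; new result -4.

Run set: t1, t2, t4, t6, t7, t10, t11, t12, t14, t16, t23, t24, t26, t28, t30 (15 run).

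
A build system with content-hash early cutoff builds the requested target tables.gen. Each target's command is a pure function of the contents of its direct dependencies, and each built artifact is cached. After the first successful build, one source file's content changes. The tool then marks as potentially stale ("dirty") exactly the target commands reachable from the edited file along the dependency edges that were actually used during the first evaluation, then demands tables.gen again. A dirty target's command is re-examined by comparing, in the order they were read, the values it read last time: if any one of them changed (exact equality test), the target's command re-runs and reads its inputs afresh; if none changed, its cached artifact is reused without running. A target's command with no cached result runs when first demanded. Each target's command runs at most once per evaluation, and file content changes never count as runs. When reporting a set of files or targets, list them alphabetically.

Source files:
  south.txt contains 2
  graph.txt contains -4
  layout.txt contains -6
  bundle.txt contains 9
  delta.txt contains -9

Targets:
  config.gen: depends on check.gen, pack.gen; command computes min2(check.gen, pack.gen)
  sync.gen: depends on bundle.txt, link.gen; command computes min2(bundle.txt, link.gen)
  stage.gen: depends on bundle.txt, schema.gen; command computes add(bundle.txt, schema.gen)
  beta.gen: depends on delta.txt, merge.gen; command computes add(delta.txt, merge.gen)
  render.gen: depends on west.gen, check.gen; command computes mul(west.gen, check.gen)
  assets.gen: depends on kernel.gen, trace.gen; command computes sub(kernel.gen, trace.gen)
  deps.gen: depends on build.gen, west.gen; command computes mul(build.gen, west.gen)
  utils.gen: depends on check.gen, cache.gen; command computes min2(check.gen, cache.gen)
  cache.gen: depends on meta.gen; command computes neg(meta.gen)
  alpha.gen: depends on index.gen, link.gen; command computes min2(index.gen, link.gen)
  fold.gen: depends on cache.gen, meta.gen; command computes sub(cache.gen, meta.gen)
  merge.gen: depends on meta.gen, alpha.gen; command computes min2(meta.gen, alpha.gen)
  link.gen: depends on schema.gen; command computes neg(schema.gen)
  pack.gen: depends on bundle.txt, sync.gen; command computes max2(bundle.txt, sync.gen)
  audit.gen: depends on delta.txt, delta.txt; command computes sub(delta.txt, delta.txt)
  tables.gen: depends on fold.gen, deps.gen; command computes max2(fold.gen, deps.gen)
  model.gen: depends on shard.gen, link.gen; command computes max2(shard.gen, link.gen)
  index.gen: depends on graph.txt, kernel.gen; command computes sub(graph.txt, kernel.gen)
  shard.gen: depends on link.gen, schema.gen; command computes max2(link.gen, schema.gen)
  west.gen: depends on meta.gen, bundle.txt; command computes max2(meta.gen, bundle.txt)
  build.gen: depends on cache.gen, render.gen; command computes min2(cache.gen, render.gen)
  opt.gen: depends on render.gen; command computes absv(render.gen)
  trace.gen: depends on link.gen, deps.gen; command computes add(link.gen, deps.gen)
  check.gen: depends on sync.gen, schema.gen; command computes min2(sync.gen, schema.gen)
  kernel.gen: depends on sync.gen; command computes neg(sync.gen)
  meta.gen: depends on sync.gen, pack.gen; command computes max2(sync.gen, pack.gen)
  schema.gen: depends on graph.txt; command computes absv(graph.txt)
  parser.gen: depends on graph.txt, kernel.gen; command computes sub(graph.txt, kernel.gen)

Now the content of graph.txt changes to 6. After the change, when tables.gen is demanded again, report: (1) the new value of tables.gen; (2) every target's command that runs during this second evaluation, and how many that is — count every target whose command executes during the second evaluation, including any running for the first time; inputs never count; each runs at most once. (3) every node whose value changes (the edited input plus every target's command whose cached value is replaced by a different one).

First evaluation (everything demanded from the output):
  schema.gen = absv(-4) = 4
  link.gen = neg(4) = -4
  sync.gen = min2(9, -4) = -4
  check.gen = min2(-4, 4) = -4
  pack.gen = max2(9, -4) = 9
  meta.gen = max2(-4, 9) = 9
  cache.gen = neg(9) = -9
  fold.gen = sub(-9, 9) = -18
  west.gen = max2(9, 9) = 9
  render.gen = mul(9, -4) = -36
  build.gen = min2(-9, -36) = -36
  deps.gen = mul(-36, 9) = -324
  tables.gen = max2(-18, -324) = -18

Propagation after the edit:
  schema.gen: runs — graph.txt -4->6; result 6.
  link.gen: runs — schema.gen 4->6; result -6.
  sync.gen: runs — link.gen -4->-6; result -6.
  check.gen: runs — sync.gen -4->-6; schema.gen 4->6; result -6.
  pack.gen: runs — sync.gen -4->-6; result 9 (same value as before).
  meta.gen: runs — sync.gen -4->-6; result 9 (same value as before).
  cache.gen: checked — values it read are unchanged (meta.gen unchanged); reused cached -9 without running.
  fold.gen: checked — values it read are unchanged (cache.gen unchanged, meta.gen unchanged); reused cached -18 without running.
  west.gen: checked — values it read are unchanged (meta.gen unchanged, bundle.txt unchanged); reused cached 9 without running.
  render.gen: runs — check.gen -4->-6; result -54.
  build.gen: runs — render.gen -36->-54; result -54.
  deps.gen: runs — build.gen -36->-54; result -486.
  tables.gen: runs — deps.gen -324->-486; result -18 (same value as before).

Key observation: the cutoff stops propagation at west.gen — its inputs' values are unchanged, so it reuses its cache.

New value of tables.gen: -18.
Target commands that run: build.gen, check.gen, deps.gen, link.gen, meta.gen, pack.gen, render.gen, schema.gen, sync.gen, tables.gen — 10 in total.
Values that change: build.gen, check.gen, deps.gen, graph.txt, link.gen, render.gen, schema.gen, sync.gen.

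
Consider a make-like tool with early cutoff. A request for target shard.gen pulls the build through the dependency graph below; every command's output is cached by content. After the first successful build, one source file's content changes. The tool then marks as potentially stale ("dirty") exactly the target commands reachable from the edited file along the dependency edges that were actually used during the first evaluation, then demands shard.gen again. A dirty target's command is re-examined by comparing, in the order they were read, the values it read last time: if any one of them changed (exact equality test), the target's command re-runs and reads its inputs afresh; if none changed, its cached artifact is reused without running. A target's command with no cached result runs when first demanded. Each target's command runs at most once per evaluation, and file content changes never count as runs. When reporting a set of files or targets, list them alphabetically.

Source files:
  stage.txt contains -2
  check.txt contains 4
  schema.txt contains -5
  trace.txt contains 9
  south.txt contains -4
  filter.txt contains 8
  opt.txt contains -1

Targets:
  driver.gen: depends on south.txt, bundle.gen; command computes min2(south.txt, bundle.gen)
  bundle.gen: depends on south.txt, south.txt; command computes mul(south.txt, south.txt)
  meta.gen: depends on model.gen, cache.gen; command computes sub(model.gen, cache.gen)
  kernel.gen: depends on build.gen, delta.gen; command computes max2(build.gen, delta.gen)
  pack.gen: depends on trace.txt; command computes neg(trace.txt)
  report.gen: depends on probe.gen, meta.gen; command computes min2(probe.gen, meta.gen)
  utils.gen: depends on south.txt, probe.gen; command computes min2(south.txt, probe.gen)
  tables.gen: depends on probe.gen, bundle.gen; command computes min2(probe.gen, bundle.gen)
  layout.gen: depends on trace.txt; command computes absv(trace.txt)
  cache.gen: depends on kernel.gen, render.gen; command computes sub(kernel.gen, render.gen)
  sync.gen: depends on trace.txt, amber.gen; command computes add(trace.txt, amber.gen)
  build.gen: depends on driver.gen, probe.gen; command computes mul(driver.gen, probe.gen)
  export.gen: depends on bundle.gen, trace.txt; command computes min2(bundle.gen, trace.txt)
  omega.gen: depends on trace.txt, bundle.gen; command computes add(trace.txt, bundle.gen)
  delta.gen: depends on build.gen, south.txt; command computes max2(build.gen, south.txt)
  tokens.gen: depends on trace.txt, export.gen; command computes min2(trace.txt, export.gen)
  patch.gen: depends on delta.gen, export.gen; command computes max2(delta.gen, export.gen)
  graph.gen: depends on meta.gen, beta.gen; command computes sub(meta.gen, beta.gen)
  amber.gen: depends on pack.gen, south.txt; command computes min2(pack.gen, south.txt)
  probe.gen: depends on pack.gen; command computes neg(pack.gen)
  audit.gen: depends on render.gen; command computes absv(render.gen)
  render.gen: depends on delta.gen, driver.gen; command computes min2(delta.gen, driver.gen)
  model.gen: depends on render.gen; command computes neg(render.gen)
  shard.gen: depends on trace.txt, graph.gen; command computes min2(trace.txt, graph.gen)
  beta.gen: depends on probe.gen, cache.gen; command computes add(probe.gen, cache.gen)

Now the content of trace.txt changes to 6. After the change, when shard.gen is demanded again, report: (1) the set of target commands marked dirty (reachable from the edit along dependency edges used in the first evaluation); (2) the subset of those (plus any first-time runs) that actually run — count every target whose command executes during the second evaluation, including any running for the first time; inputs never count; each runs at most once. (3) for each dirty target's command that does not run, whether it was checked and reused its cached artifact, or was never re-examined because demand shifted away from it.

The edit dirties: beta.gen, build.gen, cache.gen, delta.gen, graph.gen, kernel.gen, meta.gen, model.gen, pack.gen, probe.gen, render.gen, shard.gen.
8 target commands run: beta.gen, build.gen, delta.gen, graph.gen, kernel.gen, pack.gen, probe.gen, shard.gen.
Cache hits after checking: cache.gen, meta.gen, model.gen, render.gen.
Note where the cutoff bites: render.gen is checked, finds nothing changed, and keeps its cache.

First demand of the output computes:
  bundle.gen = mul(-4, -4) = 16
  driver.gen = min2(-4, 16) = -4
  pack.gen = neg(9) = -9
  probe.gen = neg(-9) = 9
  build.gen = mul(-4, 9) = -36
  delta.gen = max2(-36, -4) = -4
  kernel.gen = max2(-36, -4) = -4
  render.gen = min2(-4, -4) = -4
  cache.gen = sub(-4, -4) = 0
  beta.gen = add(9, 0) = 9
  model.gen = neg(-4) = 4
  meta.gen = sub(4, 0) = 4
  graph.gen = sub(4, 9) = -5
  shard.gen = min2(9, -5) = -5

After the edit, cleaning proceeds:
  pack.gen: a read changed (trace.txt 9->6) — executes, giving -6.
  probe.gen: a read changed (pack.gen -9->-6) — executes, giving 6.
  build.gen: a read changed (probe.gen 9->6) — executes, giving -24.
  delta.gen: a read changed (build.gen -36->-24) — executes, giving -4 — identical to its old value.
  kernel.gen: a read changed (build.gen -36->-24) — executes, giving -4 — identical to its old value.
  render.gen: dirty, but its reads are unchanged (delta.gen unchanged, driver.gen unchanged); cached -4 stands.
  cache.gen: dirty, but its reads are unchanged (kernel.gen unchanged, render.gen unchanged); cached 0 stands.
  beta.gen: a read changed (probe.gen 9->6) — executes, giving 6.
  model.gen: dirty, but its reads are unchanged (render.gen unchanged); cached 4 stands.
  meta.gen: dirty, but its reads are unchanged (model.gen unchanged, cache.gen unchanged); cached 4 stands.
  graph.gen: a read changed (beta.gen 9->6) — executes, giving -2.
  shard.gen: a read changed (trace.txt 9->6; graph.gen -5->-2) — executes, giving -2.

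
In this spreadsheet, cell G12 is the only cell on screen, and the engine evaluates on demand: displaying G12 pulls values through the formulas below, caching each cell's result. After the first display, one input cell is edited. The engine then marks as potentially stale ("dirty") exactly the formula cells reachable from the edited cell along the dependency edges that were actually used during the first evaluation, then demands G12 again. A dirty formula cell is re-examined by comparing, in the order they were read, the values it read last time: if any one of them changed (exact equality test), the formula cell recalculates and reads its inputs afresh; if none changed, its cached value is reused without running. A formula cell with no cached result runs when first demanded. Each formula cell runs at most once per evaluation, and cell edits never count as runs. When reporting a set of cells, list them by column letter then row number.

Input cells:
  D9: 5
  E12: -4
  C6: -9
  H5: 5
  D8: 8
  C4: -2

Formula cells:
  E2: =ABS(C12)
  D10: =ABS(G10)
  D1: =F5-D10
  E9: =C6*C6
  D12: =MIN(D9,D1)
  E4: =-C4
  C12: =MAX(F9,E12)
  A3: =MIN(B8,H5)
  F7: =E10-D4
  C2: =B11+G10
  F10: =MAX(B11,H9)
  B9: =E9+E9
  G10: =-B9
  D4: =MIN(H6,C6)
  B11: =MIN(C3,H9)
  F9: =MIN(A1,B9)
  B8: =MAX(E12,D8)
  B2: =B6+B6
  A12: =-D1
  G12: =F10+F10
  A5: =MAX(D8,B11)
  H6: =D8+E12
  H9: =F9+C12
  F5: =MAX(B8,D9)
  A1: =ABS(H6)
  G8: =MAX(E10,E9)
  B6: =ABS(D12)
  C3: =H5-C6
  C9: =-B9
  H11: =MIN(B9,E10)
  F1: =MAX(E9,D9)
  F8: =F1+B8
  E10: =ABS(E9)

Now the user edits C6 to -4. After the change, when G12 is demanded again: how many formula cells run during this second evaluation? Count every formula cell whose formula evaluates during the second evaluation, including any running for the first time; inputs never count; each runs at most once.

Initial pass — values computed on the first demand:
  C3 = 5 - -9 = 14
  E9 = -9 * -9 = 81
  B9 = 81 + 81 = 162
  H6 = 8 + -4 = 4
  A1 = ABS(4) = 4
  F9 = MIN(4, 162) = 4
  C12 = MAX(4, -4) = 4
  H9 = 4 + 4 = 8
  B11 = MIN(14, 8) = 8
  F10 = MAX(8, 8) = 8
  G12 = 8 + 8 = 16

Second demand — change propagation:
  C3: re-runs because C6 -9->-4; new result 9.
  E9: re-runs because C6 -9->-4; C6 -9->-4; new result 16.
  B9: re-runs because E9 81->16; E9 81->16; new result 32.
  F9: re-runs because B9 162->32; new result 4 (unchanged).
  C12: re-examined; everything it read last time is the same (F9 unchanged, E12 unchanged) — cache 4 kept, no run.
  H9: re-examined; everything it read last time is the same (F9 unchanged, C12 unchanged) — cache 8 kept, no run.
  B11: re-runs because C3 14->9; new result 8 (unchanged).
  F10: re-examined; everything it read last time is the same (B11 unchanged, H9 unchanged) — cache 8 kept, no run.
  G12: re-examined; everything it read last time is the same (F10 unchanged, F10 unchanged) — cache 16 kept, no run.

The important point: at C12 every value read last time is unchanged, so the dirty flag clears without a run.

Run set: B9, B11, C3, E9, F9 (5 run).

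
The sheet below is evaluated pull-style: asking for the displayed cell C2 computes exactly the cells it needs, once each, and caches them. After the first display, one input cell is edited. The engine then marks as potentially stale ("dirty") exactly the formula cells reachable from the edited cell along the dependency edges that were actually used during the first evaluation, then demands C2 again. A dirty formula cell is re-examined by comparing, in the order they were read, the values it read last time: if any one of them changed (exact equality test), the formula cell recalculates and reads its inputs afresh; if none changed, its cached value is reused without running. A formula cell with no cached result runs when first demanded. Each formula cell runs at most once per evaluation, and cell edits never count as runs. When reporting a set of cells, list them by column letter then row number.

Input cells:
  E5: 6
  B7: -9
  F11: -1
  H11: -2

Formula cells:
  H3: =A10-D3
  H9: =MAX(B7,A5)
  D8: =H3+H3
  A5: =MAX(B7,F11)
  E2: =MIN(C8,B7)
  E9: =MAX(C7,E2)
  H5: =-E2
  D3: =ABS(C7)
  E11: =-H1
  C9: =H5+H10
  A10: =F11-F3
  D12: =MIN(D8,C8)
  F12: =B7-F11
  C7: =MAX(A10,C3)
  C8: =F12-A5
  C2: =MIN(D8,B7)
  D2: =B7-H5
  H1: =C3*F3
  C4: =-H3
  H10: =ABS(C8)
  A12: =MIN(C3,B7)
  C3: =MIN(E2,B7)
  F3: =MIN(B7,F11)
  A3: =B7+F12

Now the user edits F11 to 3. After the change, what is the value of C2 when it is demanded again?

First demand of the output computes:
  A5 = MAX(-9, -1) = -1
  F3 = MIN(-9, -1) = -9
  A10 = -1 - -9 = 8
  F12 = -9 - -1 = -8
  C8 = -8 - -1 = -7
  E2 = MIN(-7, -9) = -9
  C3 = MIN(-9, -9) = -9
  C7 = MAX(8, -9) = 8
  D3 = ABS(8) = 8
  H3 = 8 - 8 = 0
  D8 = 0 + 0 = 0
  C2 = MIN(0, -9) = -9

After the edit, cleaning proceeds:
  A5: a read changed (F11 -1->3) — executes, giving 3.
  F3: a read changed (F11 -1->3) — executes, giving -9 — identical to its old value.
  A10: a read changed (F11 -1->3) — executes, giving 12.
  F12: a read changed (F11 -1->3) — executes, giving -12.
  C8: a read changed (F12 -8->-12; A5 -1->3) — executes, giving -15.
  E2: a read changed (C8 -7->-15) — executes, giving -15.
  C3: a read changed (E2 -9->-15) — executes, giving -15.
  C7: a read changed (A10 8->12; C3 -9->-15) — executes, giving 12.
  D3: a read changed (C7 8->12) — executes, giving 12.
  H3: a read changed (A10 8->12; D3 8->12) — executes, giving 0 — identical to its old value.
  D8: dirty, but its reads are unchanged (H3 unchanged, H3 unchanged); cached 0 stands.
  C2: dirty, but its reads are unchanged (D8 unchanged, B7 unchanged); cached -9 stands.

Note where the cutoff bites: D8 is checked, finds nothing changed, and keeps its cache.

Demanding C2 again yields -9.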